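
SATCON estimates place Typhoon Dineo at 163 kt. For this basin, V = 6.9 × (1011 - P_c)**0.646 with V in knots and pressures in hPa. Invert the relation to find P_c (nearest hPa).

877 hPa

ΔP = (V / 6.9)^(1/0.646) = (163/6.9)^1.548.
163/6.9 = 23.623; 23.623^1.548 ≈ 133.63 hPa.
P_c = 1011 − 133.63 = 877.37 ≈ 877 hPa.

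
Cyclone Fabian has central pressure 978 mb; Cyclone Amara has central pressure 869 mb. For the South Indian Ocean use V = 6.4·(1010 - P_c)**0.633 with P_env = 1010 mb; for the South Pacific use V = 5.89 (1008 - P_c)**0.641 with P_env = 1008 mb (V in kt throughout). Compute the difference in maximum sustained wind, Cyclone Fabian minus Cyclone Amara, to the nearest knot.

-82 kt

Cyclone Fabian: ΔP = 32; V ≈ 6.4 × 32^0.633 ≈ 57.40 kt.
Cyclone Amara: ΔP = 139; V ≈ 5.89 × 139^0.641 ≈ 139.25 kt.
Difference ≈ 57.40 − 139.25 = -81.85 → -82 kt.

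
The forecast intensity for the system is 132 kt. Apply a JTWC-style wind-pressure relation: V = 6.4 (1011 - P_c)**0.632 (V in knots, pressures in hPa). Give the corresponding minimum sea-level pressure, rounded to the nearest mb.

ΔP = (V / 6.4)^(1/0.632) = (132/6.4)^1.582.
132/6.4 = 20.625; 20.625^1.582 ≈ 120.15 mb.
P_c = 1011 − 120.15 = 890.85 ≈ 891 mb.

891 mb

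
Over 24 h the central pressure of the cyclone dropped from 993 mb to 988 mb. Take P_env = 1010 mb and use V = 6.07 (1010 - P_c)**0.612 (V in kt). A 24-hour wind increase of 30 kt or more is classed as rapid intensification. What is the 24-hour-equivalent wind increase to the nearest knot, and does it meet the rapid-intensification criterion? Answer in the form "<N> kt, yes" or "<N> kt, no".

V₁: ΔP = 17, V ≈ 6.07 × 17^0.612 ≈ 34.37 kt.
V₂: ΔP = 22, V ≈ 6.07 × 22^0.612 ≈ 40.25 kt.
ΔV over 24 h = 5.88 kt → 24 h equivalent = 5.88 × 24/24 ≈ 5.88 kt.
6 kt < 30 kt ⇒ not rapid intensification.

6 kt, no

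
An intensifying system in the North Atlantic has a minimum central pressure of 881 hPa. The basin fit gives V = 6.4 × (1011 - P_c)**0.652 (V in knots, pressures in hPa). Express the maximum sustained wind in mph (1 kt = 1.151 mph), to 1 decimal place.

ΔP = 1011 − 881 = 130 hPa.
V ≈ 6.4 × 130^0.652 = 6.4 × 23.894 ≈ 152.922 kt.
152.922 × 1.151 ≈ 176.01 mph → 176.0 mph.

176.0 mph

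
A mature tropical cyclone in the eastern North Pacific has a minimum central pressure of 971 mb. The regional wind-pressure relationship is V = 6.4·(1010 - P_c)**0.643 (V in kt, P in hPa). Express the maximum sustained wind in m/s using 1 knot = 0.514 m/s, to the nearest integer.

35 m/s

ΔP = 1010 − 971 = 39 mb.
V ≈ 6.4 × 39^0.643 = 6.4 × 10.545 ≈ 67.489 kt.
67.489 × 0.514 ≈ 34.69 m/s → 35 m/s.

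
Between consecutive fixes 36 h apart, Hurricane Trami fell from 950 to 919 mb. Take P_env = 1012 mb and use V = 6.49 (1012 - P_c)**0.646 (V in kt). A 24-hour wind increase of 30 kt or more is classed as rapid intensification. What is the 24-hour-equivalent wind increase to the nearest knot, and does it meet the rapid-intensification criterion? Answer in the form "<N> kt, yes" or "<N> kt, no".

19 kt, no

V₁: ΔP = 62, V ≈ 6.49 × 62^0.646 ≈ 93.35 kt.
V₂: ΔP = 93, V ≈ 6.49 × 93^0.646 ≈ 121.31 kt.
ΔV over 36 h = 27.96 kt → 24 h equivalent = 27.96 × 24/36 ≈ 18.64 kt.
19 kt < 30 kt ⇒ not rapid intensification.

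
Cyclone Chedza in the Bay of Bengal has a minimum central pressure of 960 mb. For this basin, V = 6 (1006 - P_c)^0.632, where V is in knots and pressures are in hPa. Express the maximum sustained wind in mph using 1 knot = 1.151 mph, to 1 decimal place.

ΔP = 1006 − 960 = 46 mb.
V ≈ 6 × 46^0.632 = 6 × 11.243 ≈ 67.455 kt.
67.455 × 1.151 ≈ 77.64 mph → 77.6 mph.

77.6 mph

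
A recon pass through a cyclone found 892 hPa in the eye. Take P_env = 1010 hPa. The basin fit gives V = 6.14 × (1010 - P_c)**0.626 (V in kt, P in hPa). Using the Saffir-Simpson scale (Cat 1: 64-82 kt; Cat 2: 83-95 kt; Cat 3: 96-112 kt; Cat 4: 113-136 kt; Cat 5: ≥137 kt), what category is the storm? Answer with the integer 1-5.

4

ΔP = 1010 − 892 = 118 hPa.
V ≈ 6.14 × 118^0.626 = 6.14 × 19.82 ≈ 122 kt.
122 kt falls in the Category 4 band.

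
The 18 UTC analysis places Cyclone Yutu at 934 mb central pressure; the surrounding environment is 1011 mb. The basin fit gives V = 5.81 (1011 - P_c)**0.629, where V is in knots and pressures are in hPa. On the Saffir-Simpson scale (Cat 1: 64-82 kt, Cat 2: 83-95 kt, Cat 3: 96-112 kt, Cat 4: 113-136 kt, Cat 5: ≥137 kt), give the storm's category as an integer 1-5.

ΔP = 1011 − 934 = 77 mb.
V ≈ 5.81 × 77^0.629 = 5.81 × 15.37 ≈ 89 kt.
89 kt falls in the Category 2 band.

2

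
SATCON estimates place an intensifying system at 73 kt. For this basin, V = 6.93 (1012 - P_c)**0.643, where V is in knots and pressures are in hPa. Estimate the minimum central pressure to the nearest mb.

973 mb

ΔP = (V / 6.93)^(1/0.643) = (73/6.93)^1.555.
73/6.93 = 10.534; 10.534^1.555 ≈ 38.94 mb.
P_c = 1012 − 38.94 = 973.06 ≈ 973 mb.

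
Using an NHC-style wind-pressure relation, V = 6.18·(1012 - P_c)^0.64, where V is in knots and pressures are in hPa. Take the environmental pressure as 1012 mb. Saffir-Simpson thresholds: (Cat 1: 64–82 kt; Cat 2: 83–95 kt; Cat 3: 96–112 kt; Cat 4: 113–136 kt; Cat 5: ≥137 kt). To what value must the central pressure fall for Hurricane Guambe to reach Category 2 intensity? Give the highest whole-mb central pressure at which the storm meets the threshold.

954 mb

Category 2 begins at V = 83 kt.
Required ΔP = (83/6.18)^(1/0.64) = 13.430^1.562 ≈ 57.89 mb.
P_c ≤ 1012 − 57.89 = 954.11, so the highest integer P_c is 954 mb.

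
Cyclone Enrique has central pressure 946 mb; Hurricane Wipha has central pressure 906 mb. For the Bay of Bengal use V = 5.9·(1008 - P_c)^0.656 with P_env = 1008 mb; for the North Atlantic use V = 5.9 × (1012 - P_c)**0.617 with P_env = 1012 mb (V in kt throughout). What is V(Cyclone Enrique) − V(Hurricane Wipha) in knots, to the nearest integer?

-16 kt

Cyclone Enrique: ΔP = 62; V ≈ 5.9 × 62^0.656 ≈ 88.44 kt.
Hurricane Wipha: ΔP = 106; V ≈ 5.9 × 106^0.617 ≈ 104.83 kt.
Difference ≈ 88.44 − 104.83 = -16.39 → -16 kt.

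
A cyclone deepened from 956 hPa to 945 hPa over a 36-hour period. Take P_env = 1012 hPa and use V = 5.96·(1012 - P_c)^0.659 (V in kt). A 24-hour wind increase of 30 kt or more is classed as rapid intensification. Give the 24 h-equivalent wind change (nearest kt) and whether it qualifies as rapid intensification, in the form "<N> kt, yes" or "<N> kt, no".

V₁: ΔP = 56, V ≈ 5.96 × 56^0.659 ≈ 84.59 kt.
V₂: ΔP = 67, V ≈ 5.96 × 67^0.659 ≈ 95.20 kt.
ΔV over 36 h = 10.61 kt → 24 h equivalent = 10.61 × 24/36 ≈ 7.07 kt.
7 kt < 30 kt ⇒ not rapid intensification.

7 kt, no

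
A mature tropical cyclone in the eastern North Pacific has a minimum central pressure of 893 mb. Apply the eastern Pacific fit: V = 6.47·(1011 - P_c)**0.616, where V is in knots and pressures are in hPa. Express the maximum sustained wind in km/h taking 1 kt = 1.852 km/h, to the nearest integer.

226 km/h

ΔP = 1011 − 893 = 118 mb.
V ≈ 6.47 × 118^0.616 = 6.47 × 18.892 ≈ 122.232 kt.
122.232 × 1.852 ≈ 226.37 km/h → 226 km/h.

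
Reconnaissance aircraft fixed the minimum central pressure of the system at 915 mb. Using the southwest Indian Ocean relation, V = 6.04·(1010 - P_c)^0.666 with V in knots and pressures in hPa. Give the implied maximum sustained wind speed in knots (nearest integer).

125 kt

ΔP = 1010 − 915 = 95 mb.
95^0.666 ≈ 20.757.
V ≈ 6.04 × 20.757 ≈ 125.4 kt.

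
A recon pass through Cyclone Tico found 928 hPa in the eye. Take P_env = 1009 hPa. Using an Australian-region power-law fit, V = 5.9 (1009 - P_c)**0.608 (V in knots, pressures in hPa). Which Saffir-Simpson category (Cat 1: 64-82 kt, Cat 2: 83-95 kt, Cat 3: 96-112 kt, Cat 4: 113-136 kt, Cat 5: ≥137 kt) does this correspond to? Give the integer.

2

ΔP = 1009 − 928 = 81 hPa.
V ≈ 5.9 × 81^0.608 = 5.9 × 14.47 ≈ 85 kt.
85 kt falls in the Category 2 band.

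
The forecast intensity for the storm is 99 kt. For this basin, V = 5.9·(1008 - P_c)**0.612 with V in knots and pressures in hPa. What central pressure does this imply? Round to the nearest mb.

ΔP = (V / 5.9)^(1/0.612) = (99/5.9)^1.634.
99/5.9 = 16.780; 16.780^1.634 ≈ 100.30 mb.
P_c = 1008 − 100.30 = 907.70 ≈ 908 mb.

908 mb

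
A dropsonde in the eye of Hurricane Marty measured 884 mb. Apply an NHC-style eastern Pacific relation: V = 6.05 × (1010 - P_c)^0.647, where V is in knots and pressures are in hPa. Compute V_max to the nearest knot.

138 kt

ΔP = 1010 − 884 = 126 mb.
126^0.647 ≈ 22.853.
V ≈ 6.05 × 22.853 ≈ 138.3 kt.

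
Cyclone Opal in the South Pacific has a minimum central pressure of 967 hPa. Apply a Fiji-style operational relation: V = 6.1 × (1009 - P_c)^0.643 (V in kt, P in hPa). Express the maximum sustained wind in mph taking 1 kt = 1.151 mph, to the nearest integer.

ΔP = 1009 − 967 = 42 hPa.
V ≈ 6.1 × 42^0.643 = 6.1 × 11.060 ≈ 67.465 kt.
67.465 × 1.151 ≈ 77.65 mph → 78 mph.

78 mph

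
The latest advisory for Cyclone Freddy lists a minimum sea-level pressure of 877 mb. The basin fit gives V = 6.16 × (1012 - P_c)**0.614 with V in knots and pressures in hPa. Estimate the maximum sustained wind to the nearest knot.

125 kt

ΔP = 1012 − 877 = 135 mb.
135^0.614 ≈ 20.325.
V ≈ 6.16 × 20.325 ≈ 125.2 kt.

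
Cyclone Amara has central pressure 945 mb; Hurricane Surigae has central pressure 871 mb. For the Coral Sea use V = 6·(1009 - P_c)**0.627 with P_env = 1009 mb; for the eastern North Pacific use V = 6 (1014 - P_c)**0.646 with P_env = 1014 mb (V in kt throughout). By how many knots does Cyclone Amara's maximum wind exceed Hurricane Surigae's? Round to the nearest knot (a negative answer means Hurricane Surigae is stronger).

Cyclone Amara: ΔP = 64; V ≈ 6 × 64^0.627 ≈ 81.40 kt.
Hurricane Surigae: ΔP = 143; V ≈ 6 × 143^0.646 ≈ 148.08 kt.
Difference ≈ 81.40 − 148.08 = -66.68 → -67 kt.

-67 kt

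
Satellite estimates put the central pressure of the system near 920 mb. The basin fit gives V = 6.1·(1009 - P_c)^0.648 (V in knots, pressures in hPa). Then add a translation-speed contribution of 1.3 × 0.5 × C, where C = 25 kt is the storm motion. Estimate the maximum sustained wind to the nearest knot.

ΔP = 1009 − 920 = 89 mb.
89^0.648 ≈ 18.332.
V ≈ 6.1 × 18.332 ≈ 111.8 kt.
Translation term: 1.3 × 0.5 × 25 = 16.25 kt.
Corrected V ≈ 128.05 kt → 128 kt.

128 kt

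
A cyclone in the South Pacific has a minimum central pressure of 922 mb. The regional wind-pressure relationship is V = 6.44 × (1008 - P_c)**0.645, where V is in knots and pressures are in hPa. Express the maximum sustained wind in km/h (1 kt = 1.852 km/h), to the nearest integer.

ΔP = 1008 − 922 = 86 mb.
V ≈ 6.44 × 86^0.645 = 6.44 × 17.691 ≈ 113.930 kt.
113.930 × 1.852 ≈ 211.00 km/h → 211 km/h.

211 km/h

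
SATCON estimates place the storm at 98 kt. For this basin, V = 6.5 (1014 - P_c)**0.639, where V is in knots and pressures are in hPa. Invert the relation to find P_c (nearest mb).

944 mb

ΔP = (V / 6.5)^(1/0.639) = (98/6.5)^1.565.
98/6.5 = 15.077; 15.077^1.565 ≈ 69.82 mb.
P_c = 1014 − 69.82 = 944.18 ≈ 944 mb.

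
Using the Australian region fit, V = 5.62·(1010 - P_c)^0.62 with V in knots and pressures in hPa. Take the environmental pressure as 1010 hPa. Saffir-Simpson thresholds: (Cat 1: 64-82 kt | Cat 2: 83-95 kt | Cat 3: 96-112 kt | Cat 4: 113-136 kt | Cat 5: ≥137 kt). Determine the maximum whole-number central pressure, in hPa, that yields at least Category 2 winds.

Category 2 begins at V = 83 kt.
Required ΔP = (83/5.62)^(1/0.62) = 14.769^1.613 ≈ 76.92 hPa.
P_c ≤ 1010 − 76.92 = 933.08, so the highest integer P_c is 933 hPa.

933 hPa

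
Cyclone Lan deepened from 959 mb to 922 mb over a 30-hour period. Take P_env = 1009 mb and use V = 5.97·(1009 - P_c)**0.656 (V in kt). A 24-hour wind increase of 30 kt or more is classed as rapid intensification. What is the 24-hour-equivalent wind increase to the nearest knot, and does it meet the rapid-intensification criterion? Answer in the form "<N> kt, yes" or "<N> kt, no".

V₁: ΔP = 50, V ≈ 5.97 × 50^0.656 ≈ 77.71 kt.
V₂: ΔP = 87, V ≈ 5.97 × 87^0.656 ≈ 111.76 kt.
ΔV over 30 h = 34.05 kt → 24 h equivalent = 34.05 × 24/30 ≈ 27.24 kt.
27 kt < 30 kt ⇒ not rapid intensification.

27 kt, no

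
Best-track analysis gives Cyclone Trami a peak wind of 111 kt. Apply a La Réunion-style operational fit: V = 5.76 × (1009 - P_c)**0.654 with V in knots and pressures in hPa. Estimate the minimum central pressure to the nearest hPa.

917 hPa

ΔP = (V / 5.76)^(1/0.654) = (111/5.76)^1.529.
111/5.76 = 19.271; 19.271^1.529 ≈ 92.19 hPa.
P_c = 1009 − 92.19 = 916.81 ≈ 917 hPa.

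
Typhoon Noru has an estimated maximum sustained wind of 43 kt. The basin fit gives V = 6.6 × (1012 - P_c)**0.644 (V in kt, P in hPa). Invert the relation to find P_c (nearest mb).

994 mb

ΔP = (V / 6.6)^(1/0.644) = (43/6.6)^1.553.
43/6.6 = 6.515; 6.515^1.553 ≈ 18.36 mb.
P_c = 1012 − 18.36 = 993.64 ≈ 994 mb.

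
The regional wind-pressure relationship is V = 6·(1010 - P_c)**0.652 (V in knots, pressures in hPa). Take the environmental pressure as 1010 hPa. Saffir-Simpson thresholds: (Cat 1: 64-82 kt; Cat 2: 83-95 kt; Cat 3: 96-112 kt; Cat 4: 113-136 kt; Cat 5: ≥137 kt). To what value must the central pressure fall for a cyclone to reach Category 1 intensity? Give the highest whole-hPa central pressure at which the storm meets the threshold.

972 hPa

Category 1 begins at V = 64 kt.
Required ΔP = (64/6)^(1/0.652) = 10.667^1.534 ≈ 37.73 hPa.
P_c ≤ 1010 − 37.73 = 972.27, so the highest integer P_c is 972 hPa.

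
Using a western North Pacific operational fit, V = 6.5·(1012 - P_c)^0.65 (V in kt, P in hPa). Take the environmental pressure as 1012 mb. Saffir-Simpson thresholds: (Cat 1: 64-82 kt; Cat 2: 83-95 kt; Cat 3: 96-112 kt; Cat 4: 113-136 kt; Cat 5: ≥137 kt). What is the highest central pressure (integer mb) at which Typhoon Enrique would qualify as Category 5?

Category 5 begins at V = 137 kt.
Required ΔP = (137/6.5)^(1/0.65) = 21.077^1.538 ≈ 108.80 mb.
P_c ≤ 1012 − 108.80 = 903.20, so the highest integer P_c is 903 mb.

903 mb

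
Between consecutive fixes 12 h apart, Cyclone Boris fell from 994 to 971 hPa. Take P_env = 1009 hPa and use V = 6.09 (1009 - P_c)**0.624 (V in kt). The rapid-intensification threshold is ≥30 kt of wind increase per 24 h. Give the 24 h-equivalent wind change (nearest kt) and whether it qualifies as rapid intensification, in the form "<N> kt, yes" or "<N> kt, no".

V₁: ΔP = 15, V ≈ 6.09 × 15^0.624 ≈ 33.00 kt.
V₂: ΔP = 38, V ≈ 6.09 × 38^0.624 ≈ 58.94 kt.
ΔV over 12 h = 25.94 kt → 24 h equivalent = 25.94 × 24/12 ≈ 51.88 kt.
52 kt ≥ 30 kt ⇒ rapid intensification.

52 kt, yes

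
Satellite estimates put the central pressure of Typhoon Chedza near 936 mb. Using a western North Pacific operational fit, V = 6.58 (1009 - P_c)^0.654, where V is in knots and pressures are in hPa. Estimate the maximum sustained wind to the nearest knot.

109 kt

ΔP = 1009 − 936 = 73 mb.
73^0.654 ≈ 16.543.
V ≈ 6.58 × 16.543 ≈ 108.9 kt.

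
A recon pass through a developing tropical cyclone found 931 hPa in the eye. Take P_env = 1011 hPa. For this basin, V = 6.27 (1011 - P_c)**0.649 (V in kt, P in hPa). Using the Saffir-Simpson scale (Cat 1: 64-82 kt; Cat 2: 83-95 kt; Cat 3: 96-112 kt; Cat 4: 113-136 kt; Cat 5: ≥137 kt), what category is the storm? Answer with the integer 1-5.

ΔP = 1011 − 931 = 80 hPa.
V ≈ 6.27 × 80^0.649 = 6.27 × 17.18 ≈ 108 kt.
108 kt falls in the Category 3 band.

3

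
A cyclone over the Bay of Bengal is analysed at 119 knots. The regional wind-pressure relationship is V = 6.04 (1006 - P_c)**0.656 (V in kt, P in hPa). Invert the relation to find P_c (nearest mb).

ΔP = (V / 6.04)^(1/0.656) = (119/6.04)^1.524.
119/6.04 = 19.702; 19.702^1.524 ≈ 94.05 mb.
P_c = 1006 − 94.05 = 911.95 ≈ 912 mb.

912 mb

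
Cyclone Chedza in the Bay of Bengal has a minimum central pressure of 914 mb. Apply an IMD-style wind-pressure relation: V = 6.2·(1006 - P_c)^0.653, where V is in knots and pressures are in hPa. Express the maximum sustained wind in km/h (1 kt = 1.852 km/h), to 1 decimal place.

ΔP = 1006 − 914 = 92 mb.
V ≈ 6.2 × 92^0.653 = 6.2 × 19.158 ≈ 118.780 kt.
118.780 × 1.852 ≈ 219.98 km/h → 220.0 km/h.

220.0 km/h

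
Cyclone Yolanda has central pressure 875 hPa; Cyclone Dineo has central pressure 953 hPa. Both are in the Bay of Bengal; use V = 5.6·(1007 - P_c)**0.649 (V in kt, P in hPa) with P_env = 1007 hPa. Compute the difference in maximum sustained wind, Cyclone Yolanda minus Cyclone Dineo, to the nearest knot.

Cyclone Yolanda: ΔP = 132; V ≈ 5.6 × 132^0.649 ≈ 133.18 kt.
Cyclone Dineo: ΔP = 54; V ≈ 5.6 × 54^0.649 ≈ 74.56 kt.
Difference ≈ 133.18 − 74.56 = 58.62 → 59 kt.

59 kt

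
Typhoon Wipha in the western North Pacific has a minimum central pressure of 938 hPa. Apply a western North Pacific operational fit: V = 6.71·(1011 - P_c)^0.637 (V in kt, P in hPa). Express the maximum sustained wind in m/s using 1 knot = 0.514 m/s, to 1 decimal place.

ΔP = 1011 − 938 = 73 hPa.
V ≈ 6.71 × 73^0.637 = 6.71 × 15.379 ≈ 103.195 kt.
103.195 × 0.514 ≈ 53.04 m/s → 53.0 m/s.

53.0 m/s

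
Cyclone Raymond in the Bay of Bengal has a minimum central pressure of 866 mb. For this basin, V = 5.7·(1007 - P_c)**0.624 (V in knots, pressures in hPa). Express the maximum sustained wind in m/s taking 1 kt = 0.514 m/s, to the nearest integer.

ΔP = 1007 − 866 = 141 mb.
V ≈ 5.7 × 141^0.624 = 5.7 × 21.934 ≈ 125.022 kt.
125.022 × 0.514 ≈ 64.26 m/s → 64 m/s.

64 m/s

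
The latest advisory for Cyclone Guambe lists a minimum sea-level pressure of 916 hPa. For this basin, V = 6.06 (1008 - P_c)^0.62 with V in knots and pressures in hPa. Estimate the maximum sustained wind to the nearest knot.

ΔP = 1008 − 916 = 92 hPa.
92^0.62 ≈ 16.502.
V ≈ 6.06 × 16.502 ≈ 100.0 kt.

100 kt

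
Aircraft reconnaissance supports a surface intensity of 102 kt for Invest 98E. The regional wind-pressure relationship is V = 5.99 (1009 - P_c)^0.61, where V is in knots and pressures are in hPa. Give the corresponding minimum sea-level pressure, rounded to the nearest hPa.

905 hPa

ΔP = (V / 5.99)^(1/0.61) = (102/5.99)^1.639.
102/5.99 = 17.028; 17.028^1.639 ≈ 104.31 hPa.
P_c = 1009 − 104.31 = 904.69 ≈ 905 hPa.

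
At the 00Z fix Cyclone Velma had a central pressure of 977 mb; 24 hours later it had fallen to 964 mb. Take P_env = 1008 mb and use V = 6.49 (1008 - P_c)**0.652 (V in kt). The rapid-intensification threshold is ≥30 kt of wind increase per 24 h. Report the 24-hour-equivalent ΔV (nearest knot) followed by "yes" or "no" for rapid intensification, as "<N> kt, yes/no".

V₁: ΔP = 31, V ≈ 6.49 × 31^0.652 ≈ 60.90 kt.
V₂: ΔP = 44, V ≈ 6.49 × 44^0.652 ≈ 76.52 kt.
ΔV over 24 h = 15.62 kt → 24 h equivalent = 15.62 × 24/24 ≈ 15.62 kt.
16 kt < 30 kt ⇒ not rapid intensification.

16 kt, no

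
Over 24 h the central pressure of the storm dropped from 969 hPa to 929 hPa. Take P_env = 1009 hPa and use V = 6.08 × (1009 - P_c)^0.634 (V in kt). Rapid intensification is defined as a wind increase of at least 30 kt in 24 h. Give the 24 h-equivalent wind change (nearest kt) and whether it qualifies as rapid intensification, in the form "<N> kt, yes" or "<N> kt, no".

35 kt, yes

V₁: ΔP = 40, V ≈ 6.08 × 40^0.634 ≈ 63.04 kt.
V₂: ΔP = 80, V ≈ 6.08 × 80^0.634 ≈ 97.83 kt.
ΔV over 24 h = 34.79 kt → 24 h equivalent = 34.79 × 24/24 ≈ 34.79 kt.
35 kt ≥ 30 kt ⇒ rapid intensification.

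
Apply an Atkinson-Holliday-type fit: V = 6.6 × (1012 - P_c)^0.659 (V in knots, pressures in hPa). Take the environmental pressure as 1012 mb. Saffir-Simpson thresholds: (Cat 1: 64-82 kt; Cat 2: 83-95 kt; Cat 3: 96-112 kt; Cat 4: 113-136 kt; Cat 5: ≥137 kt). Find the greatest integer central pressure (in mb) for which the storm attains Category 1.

980 mb

Category 1 begins at V = 64 kt.
Required ΔP = (64/6.6)^(1/0.659) = 9.697^1.517 ≈ 31.42 mb.
P_c ≤ 1012 − 31.42 = 980.58, so the highest integer P_c is 980 mb.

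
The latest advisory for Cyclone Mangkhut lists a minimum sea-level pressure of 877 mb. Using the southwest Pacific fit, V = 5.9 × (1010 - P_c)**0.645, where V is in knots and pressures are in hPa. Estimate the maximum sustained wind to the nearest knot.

ΔP = 1010 − 877 = 133 mb.
133^0.645 ≈ 23.436.
V ≈ 5.9 × 23.436 ≈ 138.3 kt.

138 kt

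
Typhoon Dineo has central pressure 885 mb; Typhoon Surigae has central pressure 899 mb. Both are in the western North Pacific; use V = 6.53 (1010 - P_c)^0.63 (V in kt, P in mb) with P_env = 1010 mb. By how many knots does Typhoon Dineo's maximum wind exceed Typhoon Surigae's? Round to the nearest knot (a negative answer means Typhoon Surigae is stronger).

10 kt

Typhoon Dineo: ΔP = 125; V ≈ 6.53 × 125^0.63 ≈ 136.76 kt.
Typhoon Surigae: ΔP = 111; V ≈ 6.53 × 111^0.63 ≈ 126.90 kt.
Difference ≈ 136.76 − 126.90 = 9.86 → 10 kt.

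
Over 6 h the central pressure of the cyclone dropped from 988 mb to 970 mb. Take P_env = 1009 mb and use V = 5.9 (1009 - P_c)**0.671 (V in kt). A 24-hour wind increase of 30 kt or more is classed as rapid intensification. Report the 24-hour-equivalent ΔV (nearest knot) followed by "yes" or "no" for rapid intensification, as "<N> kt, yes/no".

94 kt, yes

V₁: ΔP = 21, V ≈ 5.9 × 21^0.671 ≈ 45.51 kt.
V₂: ΔP = 39, V ≈ 5.9 × 39^0.671 ≈ 68.94 kt.
ΔV over 6 h = 23.43 kt → 24 h equivalent = 23.43 × 24/6 ≈ 93.72 kt.
94 kt ≥ 30 kt ⇒ rapid intensification.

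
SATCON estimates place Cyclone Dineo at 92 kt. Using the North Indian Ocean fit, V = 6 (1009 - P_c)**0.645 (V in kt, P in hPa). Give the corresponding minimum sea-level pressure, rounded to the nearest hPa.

940 hPa

ΔP = (V / 6)^(1/0.645) = (92/6)^1.550.
92/6 = 15.333; 15.333^1.550 ≈ 68.90 hPa.
P_c = 1009 − 68.90 = 940.10 ≈ 940 hPa.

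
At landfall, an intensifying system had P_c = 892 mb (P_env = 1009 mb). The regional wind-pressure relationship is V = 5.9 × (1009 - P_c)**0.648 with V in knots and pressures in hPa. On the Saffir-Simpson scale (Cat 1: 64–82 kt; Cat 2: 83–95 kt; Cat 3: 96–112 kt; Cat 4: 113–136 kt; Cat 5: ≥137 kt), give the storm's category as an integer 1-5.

4

ΔP = 1009 − 892 = 117 mb.
V ≈ 5.9 × 117^0.648 = 5.9 × 21.89 ≈ 129 kt.
129 kt falls in the Category 4 band.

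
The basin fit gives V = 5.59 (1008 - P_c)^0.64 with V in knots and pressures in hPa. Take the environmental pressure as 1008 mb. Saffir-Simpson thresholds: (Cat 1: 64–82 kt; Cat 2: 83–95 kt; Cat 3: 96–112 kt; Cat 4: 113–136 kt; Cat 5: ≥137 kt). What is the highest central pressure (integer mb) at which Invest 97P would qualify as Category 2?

Category 2 begins at V = 83 kt.
Required ΔP = (83/5.59)^(1/0.64) = 14.848^1.562 ≈ 67.72 mb.
P_c ≤ 1008 − 67.72 = 940.28, so the highest integer P_c is 940 mb.

940 mb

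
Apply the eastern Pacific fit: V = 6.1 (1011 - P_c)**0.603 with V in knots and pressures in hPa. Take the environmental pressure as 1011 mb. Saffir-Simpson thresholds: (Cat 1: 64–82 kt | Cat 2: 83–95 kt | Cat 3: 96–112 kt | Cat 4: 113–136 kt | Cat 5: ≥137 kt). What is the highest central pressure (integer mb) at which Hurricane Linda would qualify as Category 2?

935 mb

Category 2 begins at V = 83 kt.
Required ΔP = (83/6.1)^(1/0.603) = 13.607^1.658 ≈ 75.89 mb.
P_c ≤ 1011 − 75.89 = 935.11, so the highest integer P_c is 935 mb.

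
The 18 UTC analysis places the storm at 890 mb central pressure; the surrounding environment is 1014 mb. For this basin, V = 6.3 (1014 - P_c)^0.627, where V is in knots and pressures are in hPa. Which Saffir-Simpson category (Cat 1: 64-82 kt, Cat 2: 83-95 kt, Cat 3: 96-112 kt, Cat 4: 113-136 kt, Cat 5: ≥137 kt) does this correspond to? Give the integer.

4

ΔP = 1014 − 890 = 124 mb.
V ≈ 6.3 × 124^0.627 = 6.3 × 20.54 ≈ 129 kt.
129 kt falls in the Category 4 band.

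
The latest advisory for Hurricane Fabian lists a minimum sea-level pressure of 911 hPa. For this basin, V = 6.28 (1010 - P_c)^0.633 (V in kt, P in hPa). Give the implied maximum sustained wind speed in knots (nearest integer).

ΔP = 1010 − 911 = 99 hPa.
99^0.633 ≈ 18.333.
V ≈ 6.28 × 18.333 ≈ 115.1 kt.

115 kt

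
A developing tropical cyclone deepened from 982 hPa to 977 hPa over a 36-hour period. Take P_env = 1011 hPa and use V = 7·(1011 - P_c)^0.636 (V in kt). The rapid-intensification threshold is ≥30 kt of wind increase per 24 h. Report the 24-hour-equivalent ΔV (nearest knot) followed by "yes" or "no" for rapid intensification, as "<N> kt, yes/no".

V₁: ΔP = 29, V ≈ 7 × 29^0.636 ≈ 59.59 kt.
V₂: ΔP = 34, V ≈ 7 × 34^0.636 ≈ 65.94 kt.
ΔV over 36 h = 6.35 kt → 24 h equivalent = 6.35 × 24/36 ≈ 4.23 kt.
4 kt < 30 kt ⇒ not rapid intensification.

4 kt, no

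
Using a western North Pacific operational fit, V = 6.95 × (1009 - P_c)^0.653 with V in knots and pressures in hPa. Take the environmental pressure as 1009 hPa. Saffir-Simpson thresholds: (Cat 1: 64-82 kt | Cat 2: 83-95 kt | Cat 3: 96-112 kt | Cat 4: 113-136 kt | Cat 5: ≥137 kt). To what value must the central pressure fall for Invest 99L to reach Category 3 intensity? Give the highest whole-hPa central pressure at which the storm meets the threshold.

953 hPa

Category 3 begins at V = 96 kt.
Required ΔP = (96/6.95)^(1/0.653) = 13.813^1.531 ≈ 55.75 hPa.
P_c ≤ 1009 − 55.75 = 953.25, so the highest integer P_c is 953 hPa.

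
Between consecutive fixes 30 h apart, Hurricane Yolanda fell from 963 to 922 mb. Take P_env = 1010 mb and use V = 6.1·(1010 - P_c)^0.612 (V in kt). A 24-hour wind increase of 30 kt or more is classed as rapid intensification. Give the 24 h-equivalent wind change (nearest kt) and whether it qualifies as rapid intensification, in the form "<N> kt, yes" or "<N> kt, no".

V₁: ΔP = 47, V ≈ 6.1 × 47^0.612 ≈ 64.37 kt.
V₂: ΔP = 88, V ≈ 6.1 × 88^0.612 ≈ 94.48 kt.
ΔV over 30 h = 30.11 kt → 24 h equivalent = 30.11 × 24/30 ≈ 24.09 kt.
24 kt < 30 kt ⇒ not rapid intensification.

24 kt, no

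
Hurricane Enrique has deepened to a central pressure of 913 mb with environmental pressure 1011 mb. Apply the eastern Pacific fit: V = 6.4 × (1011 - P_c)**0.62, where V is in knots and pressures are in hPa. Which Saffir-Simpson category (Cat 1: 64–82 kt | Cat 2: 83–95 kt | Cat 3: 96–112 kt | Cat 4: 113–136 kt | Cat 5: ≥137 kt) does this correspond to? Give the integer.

3

ΔP = 1011 − 913 = 98 mb.
V ≈ 6.4 × 98^0.62 = 6.4 × 17.16 ≈ 110 kt.
110 kt falls in the Category 3 band.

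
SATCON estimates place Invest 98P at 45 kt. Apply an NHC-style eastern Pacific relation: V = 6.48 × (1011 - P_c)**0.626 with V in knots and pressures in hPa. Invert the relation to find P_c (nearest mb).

989 mb

ΔP = (V / 6.48)^(1/0.626) = (45/6.48)^1.597.
45/6.48 = 6.944; 6.944^1.597 ≈ 22.10 mb.
P_c = 1011 − 22.10 = 988.90 ≈ 989 mb.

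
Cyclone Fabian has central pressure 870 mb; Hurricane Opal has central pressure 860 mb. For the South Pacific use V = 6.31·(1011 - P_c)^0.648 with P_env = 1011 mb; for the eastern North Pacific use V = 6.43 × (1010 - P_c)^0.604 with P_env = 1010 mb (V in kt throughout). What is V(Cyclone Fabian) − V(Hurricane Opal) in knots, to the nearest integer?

23 kt

Cyclone Fabian: ΔP = 141; V ≈ 6.31 × 141^0.648 ≈ 155.86 kt.
Hurricane Opal: ΔP = 150; V ≈ 6.43 × 150^0.604 ≈ 132.61 kt.
Difference ≈ 155.86 − 132.61 = 23.25 → 23 kt.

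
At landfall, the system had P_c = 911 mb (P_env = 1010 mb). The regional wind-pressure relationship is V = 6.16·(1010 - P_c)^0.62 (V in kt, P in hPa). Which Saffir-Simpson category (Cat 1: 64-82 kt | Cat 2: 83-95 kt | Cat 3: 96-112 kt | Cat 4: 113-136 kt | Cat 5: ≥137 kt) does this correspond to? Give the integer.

ΔP = 1010 − 911 = 99 mb.
V ≈ 6.16 × 99^0.62 = 6.16 × 17.27 ≈ 106 kt.
106 kt falls in the Category 3 band.

3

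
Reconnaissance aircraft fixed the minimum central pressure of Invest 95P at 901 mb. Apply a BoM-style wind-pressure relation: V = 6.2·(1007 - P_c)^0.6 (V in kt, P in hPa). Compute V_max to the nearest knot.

ΔP = 1007 − 901 = 106 mb.
106^0.6 ≈ 16.413.
V ≈ 6.2 × 16.413 ≈ 101.8 kt.

102 kt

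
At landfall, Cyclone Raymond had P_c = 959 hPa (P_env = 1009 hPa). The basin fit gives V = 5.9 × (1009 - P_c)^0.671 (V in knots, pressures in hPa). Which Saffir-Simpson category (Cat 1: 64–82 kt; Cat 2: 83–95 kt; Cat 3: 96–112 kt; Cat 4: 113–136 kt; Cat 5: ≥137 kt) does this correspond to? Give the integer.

ΔP = 1009 − 959 = 50 hPa.
V ≈ 5.9 × 50^0.671 = 5.9 × 13.80 ≈ 81 kt.
81 kt falls in the Category 1 band.

1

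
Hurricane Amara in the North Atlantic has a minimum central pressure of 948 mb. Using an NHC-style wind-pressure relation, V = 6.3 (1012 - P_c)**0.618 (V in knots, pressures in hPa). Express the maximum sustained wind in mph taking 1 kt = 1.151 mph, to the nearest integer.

ΔP = 1012 − 948 = 64 mb.
V ≈ 6.3 × 64^0.618 = 6.3 × 13.068 ≈ 82.330 kt.
82.330 × 1.151 ≈ 94.76 mph → 95 mph.

95 mph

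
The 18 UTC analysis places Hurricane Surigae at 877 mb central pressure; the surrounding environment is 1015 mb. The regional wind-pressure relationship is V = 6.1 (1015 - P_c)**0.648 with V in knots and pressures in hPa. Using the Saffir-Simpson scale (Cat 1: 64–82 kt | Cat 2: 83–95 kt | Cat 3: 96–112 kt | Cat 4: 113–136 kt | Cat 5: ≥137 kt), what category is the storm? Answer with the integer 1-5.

5

ΔP = 1015 − 877 = 138 mb.
V ≈ 6.1 × 138^0.648 = 6.1 × 24.36 ≈ 149 kt.
149 kt falls in the Category 5 band.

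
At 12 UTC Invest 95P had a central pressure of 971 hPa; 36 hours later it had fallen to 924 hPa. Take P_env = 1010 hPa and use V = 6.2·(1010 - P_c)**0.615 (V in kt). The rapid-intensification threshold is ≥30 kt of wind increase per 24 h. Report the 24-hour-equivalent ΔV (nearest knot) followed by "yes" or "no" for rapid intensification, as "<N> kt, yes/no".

25 kt, no

V₁: ΔP = 39, V ≈ 6.2 × 39^0.615 ≈ 59.01 kt.
V₂: ΔP = 86, V ≈ 6.2 × 86^0.615 ≈ 95.96 kt.
ΔV over 36 h = 36.95 kt → 24 h equivalent = 36.95 × 24/36 ≈ 24.63 kt.
25 kt < 30 kt ⇒ not rapid intensification.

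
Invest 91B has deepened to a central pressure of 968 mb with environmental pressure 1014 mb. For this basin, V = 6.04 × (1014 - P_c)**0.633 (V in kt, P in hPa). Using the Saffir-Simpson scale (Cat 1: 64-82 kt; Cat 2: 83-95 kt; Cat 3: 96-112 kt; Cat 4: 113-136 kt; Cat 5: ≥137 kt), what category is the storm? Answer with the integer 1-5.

1

ΔP = 1014 − 968 = 46 mb.
V ≈ 6.04 × 46^0.633 = 6.04 × 11.29 ≈ 68 kt.
68 kt falls in the Category 1 band.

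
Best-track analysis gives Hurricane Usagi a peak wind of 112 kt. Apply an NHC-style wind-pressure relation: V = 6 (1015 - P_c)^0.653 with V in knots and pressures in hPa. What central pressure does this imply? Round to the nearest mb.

927 mb

ΔP = (V / 6)^(1/0.653) = (112/6)^1.531.
112/6 = 18.667; 18.667^1.531 ≈ 88.41 mb.
P_c = 1015 − 88.41 = 926.59 ≈ 927 mb.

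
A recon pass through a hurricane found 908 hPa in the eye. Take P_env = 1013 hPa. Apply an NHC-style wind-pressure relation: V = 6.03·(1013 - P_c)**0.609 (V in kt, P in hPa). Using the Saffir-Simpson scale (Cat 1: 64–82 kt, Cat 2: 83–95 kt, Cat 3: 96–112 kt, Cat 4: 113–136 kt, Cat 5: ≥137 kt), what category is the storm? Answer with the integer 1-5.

ΔP = 1013 − 908 = 105 hPa.
V ≈ 6.03 × 105^0.609 = 6.03 × 17.02 ≈ 103 kt.
103 kt falls in the Category 3 band.

3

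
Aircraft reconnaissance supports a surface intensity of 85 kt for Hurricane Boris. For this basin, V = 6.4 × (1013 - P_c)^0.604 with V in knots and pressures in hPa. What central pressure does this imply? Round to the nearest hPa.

ΔP = (V / 6.4)^(1/0.604) = (85/6.4)^1.656.
85/6.4 = 13.281; 13.281^1.656 ≈ 72.39 hPa.
P_c = 1013 − 72.39 = 940.61 ≈ 941 hPa.

941 hPa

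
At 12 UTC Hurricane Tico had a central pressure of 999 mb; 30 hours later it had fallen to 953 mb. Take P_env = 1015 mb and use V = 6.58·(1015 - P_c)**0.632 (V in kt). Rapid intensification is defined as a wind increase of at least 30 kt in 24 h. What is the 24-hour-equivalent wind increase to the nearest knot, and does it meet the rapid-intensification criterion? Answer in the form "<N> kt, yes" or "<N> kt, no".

V₁: ΔP = 16, V ≈ 6.58 × 16^0.632 ≈ 37.95 kt.
V₂: ΔP = 62, V ≈ 6.58 × 62^0.632 ≈ 89.33 kt.
ΔV over 30 h = 51.38 kt → 24 h equivalent = 51.38 × 24/30 ≈ 41.10 kt.
41 kt ≥ 30 kt ⇒ rapid intensification.

41 kt, yes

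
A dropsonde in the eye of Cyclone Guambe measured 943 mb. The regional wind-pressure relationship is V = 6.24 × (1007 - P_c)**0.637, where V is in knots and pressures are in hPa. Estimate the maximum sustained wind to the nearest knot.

ΔP = 1007 − 943 = 64 mb.
64^0.637 ≈ 14.143.
V ≈ 6.24 × 14.143 ≈ 88.3 kt.

88 kt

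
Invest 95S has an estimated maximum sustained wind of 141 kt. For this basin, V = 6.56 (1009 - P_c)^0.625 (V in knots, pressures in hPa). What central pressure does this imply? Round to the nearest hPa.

ΔP = (V / 6.56)^(1/0.625) = (141/6.56)^1.600.
141/6.56 = 21.494; 21.494^1.600 ≈ 135.43 hPa.
P_c = 1009 − 135.43 = 873.57 ≈ 874 hPa.

874 hPa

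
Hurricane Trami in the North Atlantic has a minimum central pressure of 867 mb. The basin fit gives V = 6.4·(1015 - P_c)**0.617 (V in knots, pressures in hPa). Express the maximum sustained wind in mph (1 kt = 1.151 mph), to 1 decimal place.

160.8 mph

ΔP = 1015 − 867 = 148 mb.
V ≈ 6.4 × 148^0.617 = 6.4 × 21.830 ≈ 139.711 kt.
139.711 × 1.151 ≈ 160.81 mph → 160.8 mph.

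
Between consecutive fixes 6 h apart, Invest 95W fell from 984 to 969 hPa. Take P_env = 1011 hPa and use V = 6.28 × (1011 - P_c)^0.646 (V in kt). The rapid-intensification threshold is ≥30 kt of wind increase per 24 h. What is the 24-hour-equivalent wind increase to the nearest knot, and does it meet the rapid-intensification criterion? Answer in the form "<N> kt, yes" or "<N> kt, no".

70 kt, yes

V₁: ΔP = 27, V ≈ 6.28 × 27^0.646 ≈ 52.80 kt.
V₂: ΔP = 42, V ≈ 6.28 × 42^0.646 ≈ 70.24 kt.
ΔV over 6 h = 17.44 kt → 24 h equivalent = 17.44 × 24/6 ≈ 69.76 kt.
70 kt ≥ 30 kt ⇒ rapid intensification.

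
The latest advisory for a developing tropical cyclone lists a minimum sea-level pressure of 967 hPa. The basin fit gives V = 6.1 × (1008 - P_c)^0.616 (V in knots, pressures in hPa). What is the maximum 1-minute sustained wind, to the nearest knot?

ΔP = 1008 − 967 = 41 hPa.
41^0.616 ≈ 9.851.
V ≈ 6.1 × 9.851 ≈ 60.1 kt.

60 kt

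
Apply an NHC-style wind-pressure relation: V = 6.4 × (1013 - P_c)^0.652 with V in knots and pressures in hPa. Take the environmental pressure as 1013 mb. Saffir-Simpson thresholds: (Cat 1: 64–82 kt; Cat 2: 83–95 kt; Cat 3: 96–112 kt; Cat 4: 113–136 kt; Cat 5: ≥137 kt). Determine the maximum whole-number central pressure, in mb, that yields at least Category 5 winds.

903 mb

Category 5 begins at V = 137 kt.
Required ΔP = (137/6.4)^(1/0.652) = 21.406^1.534 ≈ 109.83 mb.
P_c ≤ 1013 − 109.83 = 903.17, so the highest integer P_c is 903 mb.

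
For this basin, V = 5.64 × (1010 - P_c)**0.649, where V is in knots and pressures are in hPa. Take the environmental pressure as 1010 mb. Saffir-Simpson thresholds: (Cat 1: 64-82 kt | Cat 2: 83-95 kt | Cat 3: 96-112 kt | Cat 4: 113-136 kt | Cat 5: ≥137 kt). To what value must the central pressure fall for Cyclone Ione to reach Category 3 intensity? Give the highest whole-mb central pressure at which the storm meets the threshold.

931 mb

Category 3 begins at V = 96 kt.
Required ΔP = (96/5.64)^(1/0.649) = 17.021^1.541 ≈ 78.84 mb.
P_c ≤ 1010 − 78.84 = 931.16, so the highest integer P_c is 931 mb.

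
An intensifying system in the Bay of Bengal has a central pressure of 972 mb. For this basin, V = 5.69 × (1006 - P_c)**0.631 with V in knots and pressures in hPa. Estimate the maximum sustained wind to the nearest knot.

ΔP = 1006 − 972 = 34 mb.
34^0.631 ≈ 9.255.
V ≈ 5.69 × 9.255 ≈ 52.7 kt.

53 kt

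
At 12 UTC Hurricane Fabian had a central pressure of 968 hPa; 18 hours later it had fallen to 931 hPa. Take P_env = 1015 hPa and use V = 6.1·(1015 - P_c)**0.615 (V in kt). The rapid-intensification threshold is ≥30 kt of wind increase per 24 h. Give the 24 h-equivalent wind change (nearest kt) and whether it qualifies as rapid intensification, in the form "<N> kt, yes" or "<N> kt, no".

V₁: ΔP = 47, V ≈ 6.1 × 47^0.615 ≈ 65.11 kt.
V₂: ΔP = 84, V ≈ 6.1 × 84^0.615 ≈ 93.06 kt.
ΔV over 18 h = 27.95 kt → 24 h equivalent = 27.95 × 24/18 ≈ 37.27 kt.
37 kt ≥ 30 kt ⇒ rapid intensification.

37 kt, yes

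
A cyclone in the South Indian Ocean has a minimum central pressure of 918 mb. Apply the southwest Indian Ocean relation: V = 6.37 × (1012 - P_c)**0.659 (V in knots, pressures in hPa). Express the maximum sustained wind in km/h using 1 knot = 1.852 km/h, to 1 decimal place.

ΔP = 1012 − 918 = 94 mb.
V ≈ 6.37 × 94^0.659 = 6.37 × 19.966 ≈ 127.183 kt.
127.183 × 1.852 ≈ 235.54 km/h → 235.5 km/h.

235.5 km/h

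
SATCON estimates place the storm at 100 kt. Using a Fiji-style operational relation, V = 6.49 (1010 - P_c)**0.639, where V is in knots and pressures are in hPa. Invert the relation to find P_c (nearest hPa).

938 hPa

ΔP = (V / 6.49)^(1/0.639) = (100/6.49)^1.565.
100/6.49 = 15.408; 15.408^1.565 ≈ 72.24 hPa.
P_c = 1010 − 72.24 = 937.76 ≈ 938 hPa.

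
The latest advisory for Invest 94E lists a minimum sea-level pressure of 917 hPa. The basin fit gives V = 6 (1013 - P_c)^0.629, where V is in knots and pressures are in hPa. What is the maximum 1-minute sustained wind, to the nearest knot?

106 kt

ΔP = 1013 − 917 = 96 hPa.
96^0.629 ≈ 17.654.
V ≈ 6 × 17.654 ≈ 105.9 kt.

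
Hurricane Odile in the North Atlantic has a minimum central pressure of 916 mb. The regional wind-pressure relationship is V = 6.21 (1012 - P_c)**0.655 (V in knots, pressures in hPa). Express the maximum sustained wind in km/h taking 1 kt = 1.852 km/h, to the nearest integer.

ΔP = 1012 − 916 = 96 mb.
V ≈ 6.21 × 96^0.655 = 6.21 × 19.879 ≈ 123.447 kt.
123.447 × 1.852 ≈ 228.62 km/h → 229 km/h.

229 km/h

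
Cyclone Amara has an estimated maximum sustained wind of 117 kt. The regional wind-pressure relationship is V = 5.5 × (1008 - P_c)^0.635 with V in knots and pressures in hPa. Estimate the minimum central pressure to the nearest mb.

885 mb

ΔP = (V / 5.5)^(1/0.635) = (117/5.5)^1.575.
117/5.5 = 21.273; 21.273^1.575 ≈ 123.33 mb.
P_c = 1008 − 123.33 = 884.67 ≈ 885 mb.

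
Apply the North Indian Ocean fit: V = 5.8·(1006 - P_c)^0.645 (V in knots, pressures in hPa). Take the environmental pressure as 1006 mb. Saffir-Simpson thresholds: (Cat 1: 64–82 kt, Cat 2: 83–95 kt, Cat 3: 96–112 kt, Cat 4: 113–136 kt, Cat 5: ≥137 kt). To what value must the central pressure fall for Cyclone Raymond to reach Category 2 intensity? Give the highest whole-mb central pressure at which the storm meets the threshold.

Category 2 begins at V = 83 kt.
Required ΔP = (83/5.8)^(1/0.645) = 14.310^1.550 ≈ 61.90 mb.
P_c ≤ 1006 − 61.90 = 944.10, so the highest integer P_c is 944 mb.

944 mb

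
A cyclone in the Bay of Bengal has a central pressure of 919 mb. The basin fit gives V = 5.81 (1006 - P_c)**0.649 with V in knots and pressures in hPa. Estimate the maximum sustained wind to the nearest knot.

ΔP = 1006 − 919 = 87 mb.
87^0.649 ≈ 18.145.
V ≈ 5.81 × 18.145 ≈ 105.4 kt.

105 kt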